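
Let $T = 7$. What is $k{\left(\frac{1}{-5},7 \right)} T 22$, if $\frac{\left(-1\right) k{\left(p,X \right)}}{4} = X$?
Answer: $-4312$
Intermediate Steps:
$k{\left(p,X \right)} = - 4 X$
$k{\left(\frac{1}{-5},7 \right)} T 22 = \left(-4\right) 7 \cdot 7 \cdot 22 = \left(-28\right) 7 \cdot 22 = \left(-196\right) 22 = -4312$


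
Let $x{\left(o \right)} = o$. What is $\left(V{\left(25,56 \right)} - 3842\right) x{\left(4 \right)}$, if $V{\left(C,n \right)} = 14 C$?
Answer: $-13968$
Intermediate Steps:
$\left(V{\left(25,56 \right)} - 3842\right) x{\left(4 \right)} = \left(14 \cdot 25 - 3842\right) 4 = \left(350 - 3842\right) 4 = \left(-3492\right) 4 = -13968$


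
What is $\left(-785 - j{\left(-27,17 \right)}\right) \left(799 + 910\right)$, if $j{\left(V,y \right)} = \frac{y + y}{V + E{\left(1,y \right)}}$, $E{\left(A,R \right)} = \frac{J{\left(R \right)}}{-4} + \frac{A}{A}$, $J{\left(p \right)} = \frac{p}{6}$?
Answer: $- \frac{858548621}{641} \approx -1.3394 \cdot 10^{6}$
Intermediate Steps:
$J{\left(p \right)} = \frac{p}{6}$ ($J{\left(p \right)} = p \frac{1}{6} = \frac{p}{6}$)
$E{\left(A,R \right)} = 1 - \frac{R}{24}$ ($E{\left(A,R \right)} = \frac{\frac{1}{6} R}{-4} + \frac{A}{A} = \frac{R}{6} \left(- \frac{1}{4}\right) + 1 = - \frac{R}{24} + 1 = 1 - \frac{R}{24}$)
$j{\left(V,y \right)} = \frac{2 y}{1 + V - \frac{y}{24}}$ ($j{\left(V,y \right)} = \frac{y + y}{V - \left(-1 + \frac{y}{24}\right)} = \frac{2 y}{1 + V - \frac{y}{24}}$)
$\left(-785 - j{\left(-27,17 \right)}\right) \left(799 + 910\right) = \left(-785 - 48 \cdot 17 \frac{1}{24 - 17 + 24 \left(-27\right)}\right) \left(799 + 910\right) = \left(-785 - 48 \cdot 17 \frac{1}{24 - 17 - 648}\right) 1709 = \left(-785 - 48 \cdot 17 \frac{1}{-641}\right) 1709 = \left(-785 - 48 \cdot 17 \left(- \frac{1}{641}\right)\right) 1709 = \left(-785 - - \frac{816}{641}\right) 1709 = \left(-785 + \frac{816}{641}\right) 1709 = \left(- \frac{502369}{641}\right) 1709 = - \frac{858548621}{641}$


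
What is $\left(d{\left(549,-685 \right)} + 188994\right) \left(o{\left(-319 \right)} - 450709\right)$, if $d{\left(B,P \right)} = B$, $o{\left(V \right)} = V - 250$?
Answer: $-85536585954$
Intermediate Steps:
$o{\left(V \right)} = -250 + V$
$\left(d{\left(549,-685 \right)} + 188994\right) \left(o{\left(-319 \right)} - 450709\right) = \left(549 + 188994\right) \left(\left(-250 - 319\right) - 450709\right) = 189543 \left(-569 - 450709\right) = 189543 \left(-451278\right) = -85536585954$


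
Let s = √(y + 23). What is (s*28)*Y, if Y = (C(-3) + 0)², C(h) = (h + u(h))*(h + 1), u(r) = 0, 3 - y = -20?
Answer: 1008*√46 ≈ 6836.6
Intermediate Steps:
y = 23 (y = 3 - 1*(-20) = 3 + 20 = 23)
s = √46 (s = √(23 + 23) = √46 ≈ 6.7823)
C(h) = h*(1 + h) (C(h) = (h + 0)*(h + 1) = h*(1 + h))
Y = 36 (Y = (-3*(1 - 3) + 0)² = (-3*(-2) + 0)² = (6 + 0)² = 6² = 36)
(s*28)*Y = (√46*28)*36 = (28*√46)*36 = 1008*√46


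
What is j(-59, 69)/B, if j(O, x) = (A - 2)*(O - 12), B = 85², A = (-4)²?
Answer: -994/7225 ≈ -0.13758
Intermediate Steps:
A = 16
B = 7225
j(O, x) = -168 + 14*O (j(O, x) = (16 - 2)*(O - 12) = 14*(-12 + O) = -168 + 14*O)
j(-59, 69)/B = (-168 + 14*(-59))/7225 = (-168 - 826)*(1/7225) = -994*1/7225 = -994/7225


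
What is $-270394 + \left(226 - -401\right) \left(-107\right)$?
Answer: $-337483$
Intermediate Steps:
$-270394 + \left(226 - -401\right) \left(-107\right) = -270394 + \left(226 + 401\right) \left(-107\right) = -270394 + 627 \left(-107\right) = -270394 - 67089 = -337483$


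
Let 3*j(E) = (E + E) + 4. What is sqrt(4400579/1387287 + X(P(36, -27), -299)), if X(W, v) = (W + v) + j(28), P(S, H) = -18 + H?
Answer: I*sqrt(846988018327)/51381 ≈ 17.912*I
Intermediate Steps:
j(E) = 4/3 + 2*E/3 (j(E) = ((E + E) + 4)/3 = (2*E + 4)/3 = (4 + 2*E)/3 = 4/3 + 2*E/3)
X(W, v) = 20 + W + v (X(W, v) = (W + v) + (4/3 + (2/3)*28) = (W + v) + (4/3 + 56/3) = (W + v) + 20 = 20 + W + v)
sqrt(4400579/1387287 + X(P(36, -27), -299)) = sqrt(4400579/1387287 + (20 + (-18 - 27) - 299)) = sqrt(4400579*(1/1387287) + (20 - 45 - 299)) = sqrt(4400579/1387287 - 324) = sqrt(-445080409/1387287) = I*sqrt(846988018327)/51381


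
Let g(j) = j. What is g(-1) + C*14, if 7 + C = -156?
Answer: -2283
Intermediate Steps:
C = -163 (C = -7 - 156 = -163)
g(-1) + C*14 = -1 - 163*14 = -1 - 2282 = -2283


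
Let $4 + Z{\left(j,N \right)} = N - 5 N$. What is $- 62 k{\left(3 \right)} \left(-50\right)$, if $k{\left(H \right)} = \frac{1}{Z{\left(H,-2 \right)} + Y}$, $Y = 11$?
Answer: $\frac{620}{3} \approx 206.67$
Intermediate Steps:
$Z{\left(j,N \right)} = -4 - 4 N$ ($Z{\left(j,N \right)} = -4 + \left(N - 5 N\right) = -4 - 4 N$)
$k{\left(H \right)} = \frac{1}{15}$ ($k{\left(H \right)} = \frac{1}{\left(-4 - -8\right) + 11} = \frac{1}{\left(-4 + 8\right) + 11} = \frac{1}{4 + 11} = \frac{1}{15}$)
$- 62 k{\left(3 \right)} \left(-50\right) = \left(-62\right) \frac{1}{15} \left(-50\right) = \left(- \frac{62}{15}\right) \left(-50\right) = \frac{620}{3}$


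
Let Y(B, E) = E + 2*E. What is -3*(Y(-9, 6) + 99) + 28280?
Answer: 27929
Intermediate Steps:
Y(B, E) = 3*E
-3*(Y(-9, 6) + 99) + 28280 = -3*(3*6 + 99) + 28280 = -3*(18 + 99) + 28280 = -3*117 + 28280 = -351 + 28280 = 27929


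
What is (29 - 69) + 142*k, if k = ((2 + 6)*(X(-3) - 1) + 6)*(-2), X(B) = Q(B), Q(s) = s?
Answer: 7344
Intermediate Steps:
X(B) = B
k = 52 (k = ((2 + 6)*(-3 - 1) + 6)*(-2) = (8*(-4) + 6)*(-2) = (-32 + 6)*(-2) = -26*(-2) = 52)
(29 - 69) + 142*k = (29 - 69) + 142*52 = -40 + 7384 = 7344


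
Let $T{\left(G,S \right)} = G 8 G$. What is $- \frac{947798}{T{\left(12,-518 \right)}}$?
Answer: $- \frac{473899}{576} \approx -822.74$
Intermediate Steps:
$T{\left(G,S \right)} = 8 G^{2}$ ($T{\left(G,S \right)} = 8 G G = 8 G^{2}$)
$- \frac{947798}{T{\left(12,-518 \right)}} = - \frac{947798}{8 \cdot 12^{2}} = - \frac{947798}{8 \cdot 144} = - \frac{947798}{1152} = \left(-947798\right) \frac{1}{1152} = - \frac{473899}{576}$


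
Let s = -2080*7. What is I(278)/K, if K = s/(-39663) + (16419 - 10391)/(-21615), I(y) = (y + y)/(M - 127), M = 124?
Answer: -92592765/44071 ≈ -2101.0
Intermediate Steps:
s = -14560
I(y) = -2*y/3 (I(y) = (y + y)/(124 - 127) = (2*y)/(-3) = (2*y)*(-1/3) = -2*y/3)
K = 176284/1998405 (K = -14560/(-39663) + (16419 - 10391)/(-21615) = -14560*(-1/39663) + 6028*(-1/21615) = 1120/3051 - 548/1965 = 176284/1998405 ≈ 0.088212)
I(278)/K = (-2/3*278)/(176284/1998405) = -556/3*1998405/176284 = -92592765/44071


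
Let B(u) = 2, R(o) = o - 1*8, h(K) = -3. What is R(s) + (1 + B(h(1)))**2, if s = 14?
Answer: 15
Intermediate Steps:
R(o) = -8 + o (R(o) = o - 8 = -8 + o)
R(s) + (1 + B(h(1)))**2 = (-8 + 14) + (1 + 2)**2 = 6 + 3**2 = 6 + 9 = 15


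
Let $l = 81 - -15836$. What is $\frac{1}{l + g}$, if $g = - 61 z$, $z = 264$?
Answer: $- \frac{1}{187} \approx -0.0053476$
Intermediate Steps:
$g = -16104$ ($g = \left(-61\right) 264 = -16104$)
$l = 15917$ ($l = 81 + 15836 = 15917$)
$\frac{1}{l + g} = \frac{1}{15917 - 16104} = \frac{1}{-187} = - \frac{1}{187}$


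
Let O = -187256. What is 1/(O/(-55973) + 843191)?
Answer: 55973/47196117099 ≈ 1.1860e-6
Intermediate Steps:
1/(O/(-55973) + 843191) = 1/(-187256/(-55973) + 843191) = 1/(-187256*(-1/55973) + 843191) = 1/(187256/55973 + 843191) = 1/(47196117099/55973) = 55973/47196117099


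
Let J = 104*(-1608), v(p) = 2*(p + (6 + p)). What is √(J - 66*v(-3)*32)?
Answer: 8*I*√2613 ≈ 408.94*I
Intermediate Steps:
v(p) = 12 + 4*p (v(p) = 2*(6 + 2*p) = 12 + 4*p)
J = -167232
√(J - 66*v(-3)*32) = √(-167232 - 66*(12 + 4*(-3))*32) = √(-167232 - 66*(12 - 12)*32) = √(-167232 - 66*0*32) = √(-167232 + 0*32) = √(-167232 + 0) = √(-167232) = 8*I*√2613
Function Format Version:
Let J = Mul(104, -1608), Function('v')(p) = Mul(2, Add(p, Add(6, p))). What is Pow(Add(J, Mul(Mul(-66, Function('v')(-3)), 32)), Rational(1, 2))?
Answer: Mul(8, I, Pow(2613, Rational(1, 2))) ≈ Mul(408.94, I)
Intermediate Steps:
Function('v')(p) = Add(12, Mul(4, p)) (Function('v')(p) = Mul(2, Add(6, Mul(2, p))) = Add(12, Mul(4, p)))
J = -167232
Pow(Add(J, Mul(Mul(-66, Function('v')(-3)), 32)), Rational(1, 2)) = Pow(Add(-167232, Mul(Mul(-66, Add(12, Mul(4, -3))), 32)), Rational(1, 2)) = Pow(Add(-167232, Mul(Mul(-66, Add(12, -12)), 32)), Rational(1, 2)) = Pow(Add(-167232, Mul(Mul(-66, 0), 32)), Rational(1, 2)) = Pow(Add(-167232, Mul(0, 32)), Rational(1, 2)) = Pow(Add(-167232, 0), Rational(1, 2)) = Pow(-167232, Rational(1, 2)) = Mul(8, I, Pow(2613, Rational(1, 2)))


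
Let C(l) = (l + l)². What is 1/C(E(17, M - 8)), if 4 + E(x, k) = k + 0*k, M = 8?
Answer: 1/64 ≈ 0.015625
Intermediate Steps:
E(x, k) = -4 + k (E(x, k) = -4 + (k + 0*k) = -4 + (k + 0) = -4 + k)
C(l) = 4*l² (C(l) = (2*l)² = 4*l²)
1/C(E(17, M - 8)) = 1/(4*(-4 + (8 - 8))²) = 1/(4*(-4 + 0)²) = 1/(4*(-4)²) = 1/(4*16) = 1/64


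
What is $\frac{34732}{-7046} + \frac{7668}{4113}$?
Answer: $- \frac{4934666}{1610011} \approx -3.065$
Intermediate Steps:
$\frac{34732}{-7046} + \frac{7668}{4113} = 34732 \left(- \frac{1}{7046}\right) + 7668 \cdot \frac{1}{4113} = - \frac{17366}{3523} + \frac{852}{457} = - \frac{4934666}{1610011}$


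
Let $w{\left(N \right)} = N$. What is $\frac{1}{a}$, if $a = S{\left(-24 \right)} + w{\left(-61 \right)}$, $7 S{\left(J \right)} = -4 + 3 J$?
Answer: $- \frac{7}{503} \approx -0.013917$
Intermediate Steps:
$S{\left(J \right)} = - \frac{4}{7} + \frac{3 J}{7}$ ($S{\left(J \right)} = \frac{-4 + 3 J}{7} = - \frac{4}{7} + \frac{3 J}{7}$)
$a = - \frac{503}{7}$ ($a = \left(- \frac{4}{7} + \frac{3}{7} \left(-24\right)\right) - 61 = \left(- \frac{4}{7} - \frac{72}{7}\right) - 61 = - \frac{76}{7} - 61 = - \frac{503}{7} \approx -71.857$)
$\frac{1}{a} = \frac{1}{- \frac{503}{7}} = - \frac{7}{503}$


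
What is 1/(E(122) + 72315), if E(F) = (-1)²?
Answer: 1/72316 ≈ 1.3828e-5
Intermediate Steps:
E(F) = 1
1/(E(122) + 72315) = 1/(1 + 72315) = 1/72316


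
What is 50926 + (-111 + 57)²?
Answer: 53842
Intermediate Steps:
50926 + (-111 + 57)² = 50926 + (-54)² = 50926 + 2916 = 53842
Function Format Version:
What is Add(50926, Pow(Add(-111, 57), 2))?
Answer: 53842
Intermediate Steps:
Add(50926, Pow(Add(-111, 57), 2)) = Add(50926, Pow(-54, 2)) = Add(50926, 2916) = 53842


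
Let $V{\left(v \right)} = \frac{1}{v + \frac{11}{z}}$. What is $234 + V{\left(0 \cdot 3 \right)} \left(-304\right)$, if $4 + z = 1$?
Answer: $\frac{3486}{11} \approx 316.91$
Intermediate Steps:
$z = -3$ ($z = -4 + 1 = -3$)
$V{\left(v \right)} = \frac{1}{- \frac{11}{3} + v}$ ($V{\left(v \right)} = \frac{1}{v + \frac{11}{-3}} = \frac{1}{v + 11 \left(- \frac{1}{3}\right)} = \frac{1}{v - \frac{11}{3}} = \frac{1}{- \frac{11}{3} + v}$)
$234 + V{\left(0 \cdot 3 \right)} \left(-304\right) = 234 + \frac{3}{-11 + 3 \cdot 0 \cdot 3} \left(-304\right) = 234 + \frac{3}{-11 + 3 \cdot 0} \left(-304\right) = 234 + \frac{3}{-11 + 0} \left(-304\right) = 234 + \frac{3}{-11} \left(-304\right) = 234 + 3 \left(- \frac{1}{11}\right) \left(-304\right) = 234 - - \frac{912}{11} = 234 + \frac{912}{11} = \frac{3486}{11}$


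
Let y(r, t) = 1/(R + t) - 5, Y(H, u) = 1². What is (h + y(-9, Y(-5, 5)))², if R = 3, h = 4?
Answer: 9/16 ≈ 0.56250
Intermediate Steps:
Y(H, u) = 1
y(r, t) = -5 + 1/(3 + t) (y(r, t) = 1/(3 + t) - 5 = -5 + 1/(3 + t))
(h + y(-9, Y(-5, 5)))² = (4 + (-14 - 5*1)/(3 + 1))² = (4 + (-14 - 5)/4)² = (4 + (¼)*(-19))² = (4 - 19/4)² = (-¾)² = 9/16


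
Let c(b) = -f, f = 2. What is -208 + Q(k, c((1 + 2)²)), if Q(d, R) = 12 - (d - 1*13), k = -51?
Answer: -132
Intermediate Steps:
c(b) = -2 (c(b) = -1*2 = -2)
Q(d, R) = 25 - d (Q(d, R) = 12 - (d - 13) = 12 - (-13 + d) = 12 + (13 - d) = 25 - d)
-208 + Q(k, c((1 + 2)²)) = -208 + (25 - 1*(-51)) = -208 + (25 + 51) = -208 + 76 = -132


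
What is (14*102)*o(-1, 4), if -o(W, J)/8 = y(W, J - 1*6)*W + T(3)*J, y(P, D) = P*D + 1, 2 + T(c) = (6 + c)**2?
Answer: -3575712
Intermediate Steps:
T(c) = -2 + (6 + c)**2
y(P, D) = 1 + D*P (y(P, D) = D*P + 1 = 1 + D*P)
o(W, J) = -632*J - 8*W*(1 + W*(-6 + J)) (o(W, J) = -8*((1 + (J - 1*6)*W)*W + (-2 + (6 + 3)**2)*J) = -8*((1 + (J - 6)*W)*W + (-2 + 9**2)*J) = -8*((1 + (-6 + J)*W)*W + (-2 + 81)*J) = -8*((1 + W*(-6 + J))*W + 79*J) = -8*(W*(1 + W*(-6 + J)) + 79*J) = -8*(79*J + W*(1 + W*(-6 + J))) = -632*J - 8*W*(1 + W*(-6 + J)))
(14*102)*o(-1, 4) = (14*102)*(-632*4 - 8*(-1)*(1 - (-6 + 4))) = 1428*(-2528 - 8*(-1)*(1 - 1*(-2))) = 1428*(-2528 - 8*(-1)*(1 + 2)) = 1428*(-2528 - 8*(-1)*3) = 1428*(-2528 + 24) = 1428*(-2504) = -3575712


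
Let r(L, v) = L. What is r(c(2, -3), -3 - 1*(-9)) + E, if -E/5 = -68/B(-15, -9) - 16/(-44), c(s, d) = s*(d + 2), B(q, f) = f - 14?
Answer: -4706/253 ≈ -18.601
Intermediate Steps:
B(q, f) = -14 + f
c(s, d) = s*(2 + d)
E = -4200/253 (E = -5*(-68/(-14 - 9) - 16/(-44)) = -5*(-68/(-23) - 16*(-1/44)) = -5*(-68*(-1/23) + 4/11) = -5*(68/23 + 4/11) = -5*840/253 = -4200/253 ≈ -16.601)
r(c(2, -3), -3 - 1*(-9)) + E = 2*(2 - 3) - 4200/253 = 2*(-1) - 4200/253 = -2 - 4200/253 = -4706/253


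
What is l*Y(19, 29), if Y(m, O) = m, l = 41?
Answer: 779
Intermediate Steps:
l*Y(19, 29) = 41*19 = 779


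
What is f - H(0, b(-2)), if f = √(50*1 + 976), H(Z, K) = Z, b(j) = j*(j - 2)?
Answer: 3*√114 ≈ 32.031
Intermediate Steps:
b(j) = j*(-2 + j)
f = 3*√114 (f = √(50 + 976) = √1026 = 3*√114 ≈ 32.031)
f - H(0, b(-2)) = 3*√114 - 1*0 = 3*√114 + 0 = 3*√114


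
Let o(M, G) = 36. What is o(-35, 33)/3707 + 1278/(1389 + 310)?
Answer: 4798710/6298193 ≈ 0.76192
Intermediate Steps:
o(-35, 33)/3707 + 1278/(1389 + 310) = 36/3707 + 1278/(1389 + 310) = 36*(1/3707) + 1278/1699 = 36/3707 + 1278*(1/1699) = 36/3707 + 1278/1699 = 4798710/6298193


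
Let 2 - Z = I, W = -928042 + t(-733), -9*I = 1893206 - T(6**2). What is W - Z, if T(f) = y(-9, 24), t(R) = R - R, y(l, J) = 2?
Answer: -1138400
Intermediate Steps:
t(R) = 0
T(f) = 2
I = -210356 (I = -(1893206 - 1*2)/9 = -(1893206 - 2)/9 = -1/9*1893204 = -210356)
W = -928042 (W = -928042 + 0 = -928042)
Z = 210358 (Z = 2 - 1*(-210356) = 2 + 210356 = 210358)
W - Z = -928042 - 1*210358 = -928042 - 210358 = -1138400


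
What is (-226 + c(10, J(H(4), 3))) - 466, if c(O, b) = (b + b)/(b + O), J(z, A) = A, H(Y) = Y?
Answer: -8990/13 ≈ -691.54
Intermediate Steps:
c(O, b) = 2*b/(O + b) (c(O, b) = (2*b)/(O + b) = 2*b/(O + b))
(-226 + c(10, J(H(4), 3))) - 466 = (-226 + 2*3/(10 + 3)) - 466 = (-226 + 2*3/13) - 466 = (-226 + 2*3*(1/13)) - 466 = (-226 + 6/13) - 466 = -2932/13 - 466 = -8990/13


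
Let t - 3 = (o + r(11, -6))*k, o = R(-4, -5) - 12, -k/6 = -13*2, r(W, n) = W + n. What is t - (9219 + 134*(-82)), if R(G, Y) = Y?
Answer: -100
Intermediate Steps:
k = 156 (k = -(-78)*2 = -6*(-26) = 156)
o = -17 (o = -5 - 12 = -17)
t = -1869 (t = 3 + (-17 + (11 - 6))*156 = 3 + (-17 + 5)*156 = 3 - 12*156 = 3 - 1872 = -1869)
t - (9219 + 134*(-82)) = -1869 - (9219 + 134*(-82)) = -1869 - (9219 - 10988) = -1869 - 1*(-1769) = -1869 + 1769 = -100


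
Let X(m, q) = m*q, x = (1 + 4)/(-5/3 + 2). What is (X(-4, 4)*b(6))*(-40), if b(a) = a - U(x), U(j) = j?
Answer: -5760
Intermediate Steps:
x = 15 (x = 5/(-5*1/3 + 2) = 5/(-5/3 + 2) = 5/(1/3) = 5*3 = 15)
b(a) = -15 + a (b(a) = a - 1*15 = a - 15 = -15 + a)
(X(-4, 4)*b(6))*(-40) = ((-4*4)*(-15 + 6))*(-40) = -16*(-9)*(-40) = 144*(-40) = -5760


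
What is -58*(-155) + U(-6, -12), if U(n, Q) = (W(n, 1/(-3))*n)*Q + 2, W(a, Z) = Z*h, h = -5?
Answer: 9112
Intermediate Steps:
W(a, Z) = -5*Z (W(a, Z) = Z*(-5) = -5*Z)
U(n, Q) = 2 + 5*Q*n/3 (U(n, Q) = ((-5/(-3))*n)*Q + 2 = ((-5*(-1/3))*n)*Q + 2 = (5*n/3)*Q + 2 = 5*Q*n/3 + 2 = 2 + 5*Q*n/3)
-58*(-155) + U(-6, -12) = -58*(-155) + (2 + (5/3)*(-12)*(-6)) = 8990 + (2 + 120) = 8990 + 122 = 9112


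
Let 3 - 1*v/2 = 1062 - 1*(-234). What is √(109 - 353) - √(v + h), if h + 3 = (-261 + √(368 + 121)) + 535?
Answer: -√(-2315 + √489) + 2*I*√61 ≈ -32.264*I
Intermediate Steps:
v = -2586 (v = 6 - 2*(1062 - 1*(-234)) = 6 - 2*(1062 + 234) = 6 - 2*1296 = 6 - 2592 = -2586)
h = 271 + √489 (h = -3 + ((-261 + √(368 + 121)) + 535) = -3 + ((-261 + √489) + 535) = -3 + (274 + √489) = 271 + √489 ≈ 293.11)
√(109 - 353) - √(v + h) = √(109 - 353) - √(-2586 + (271 + √489)) = √(-244) - √(-2315 + √489) = 2*I*√61 - √(-2315 + √489) = -√(-2315 + √489) + 2*I*√61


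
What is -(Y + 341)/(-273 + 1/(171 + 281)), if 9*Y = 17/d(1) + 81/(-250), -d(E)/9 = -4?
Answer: 1560661871/1249374375 ≈ 1.2492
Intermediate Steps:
d(E) = 36 (d(E) = -9*(-4) = 36)
Y = 667/40500 (Y = (17/36 + 81/(-250))/9 = (17*(1/36) + 81*(-1/250))/9 = (17/36 - 81/250)/9 = (1/9)*(667/4500) = 667/40500 ≈ 0.016469)
-(Y + 341)/(-273 + 1/(171 + 281)) = -(667/40500 + 341)/(-273 + 1/(171 + 281)) = -13811167/(40500*(-273 + 1/452)) = -13811167/(40500*(-123395/452)) = -13811167*(-452)/(40500*123395) = -1*(-1560661871/1249374375) = 1560661871/1249374375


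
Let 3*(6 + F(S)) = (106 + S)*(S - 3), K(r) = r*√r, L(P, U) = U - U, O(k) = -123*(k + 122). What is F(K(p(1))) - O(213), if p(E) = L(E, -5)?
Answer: 41093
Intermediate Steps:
O(k) = -15006 - 123*k (O(k) = -123*(122 + k) = -15006 - 123*k)
L(P, U) = 0
p(E) = 0
K(r) = r^(3/2)
F(S) = -6 + (-3 + S)*(106 + S)/3 (F(S) = -6 + ((106 + S)*(S - 3))/3 = -6 + ((106 + S)*(-3 + S))/3 = -6 + ((-3 + S)*(106 + S))/3 = -6 + (-3 + S)*(106 + S)/3)
F(K(p(1))) - O(213) = (-112 + (0^(3/2))²/3 + 103*0^(3/2)/3) - (-15006 - 123*213) = (-112 + (⅓)*0² + (103/3)*0) - (-15006 - 26199) = (-112 + (⅓)*0 + 0) - 1*(-41205) = (-112 + 0 + 0) + 41205 = -112 + 41205 = 41093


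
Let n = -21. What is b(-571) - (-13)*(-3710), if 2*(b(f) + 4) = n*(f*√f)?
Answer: -48234 + 11991*I*√571/2 ≈ -48234.0 + 1.4327e+5*I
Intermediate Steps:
b(f) = -4 - 21*f^(3/2)/2 (b(f) = -4 + (-21*f*√f)/2 = -4 + (-21*f^(3/2))/2 = -4 - 21*f^(3/2)/2)
b(-571) - (-13)*(-3710) = (-4 - (-11991)*I*√571/2) - (-13)*(-3710) = (-4 - (-11991)*I*√571/2) - 1*48230 = (-4 + 11991*I*√571/2) - 48230 = -48234 + 11991*I*√571/2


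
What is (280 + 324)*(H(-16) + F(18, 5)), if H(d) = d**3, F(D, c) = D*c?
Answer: -2419624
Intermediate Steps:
(280 + 324)*(H(-16) + F(18, 5)) = (280 + 324)*((-16)**3 + 18*5) = 604*(-4096 + 90) = 604*(-4006) = -2419624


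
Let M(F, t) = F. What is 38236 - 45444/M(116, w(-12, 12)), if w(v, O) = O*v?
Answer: 1097483/29 ≈ 37844.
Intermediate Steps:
38236 - 45444/M(116, w(-12, 12)) = 38236 - 45444/116 = 38236 - 45444*1/116 = 38236 - 11361/29 = 1097483/29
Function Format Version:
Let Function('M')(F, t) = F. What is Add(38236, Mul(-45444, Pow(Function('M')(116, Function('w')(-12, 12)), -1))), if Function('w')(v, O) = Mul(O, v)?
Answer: Rational(1097483, 29) ≈ 37844.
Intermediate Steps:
Add(38236, Mul(-45444, Pow(Function('M')(116, Function('w')(-12, 12)), -1))) = Add(38236, Mul(-45444, Pow(116, -1))) = Add(38236, Mul(-45444, Rational(1, 116))) = Add(38236, Rational(-11361, 29)) = Rational(1097483, 29)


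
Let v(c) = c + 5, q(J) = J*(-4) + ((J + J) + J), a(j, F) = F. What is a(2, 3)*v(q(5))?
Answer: 0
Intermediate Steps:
q(J) = -J (q(J) = -4*J + (2*J + J) = -4*J + 3*J = -J)
v(c) = 5 + c
a(2, 3)*v(q(5)) = 3*(5 - 1*5) = 3*(5 - 5) = 3*0 = 0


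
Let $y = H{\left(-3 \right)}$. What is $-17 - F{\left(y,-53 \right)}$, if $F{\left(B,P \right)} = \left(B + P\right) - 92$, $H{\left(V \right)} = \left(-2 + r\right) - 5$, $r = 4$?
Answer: $131$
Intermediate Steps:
$H{\left(V \right)} = -3$ ($H{\left(V \right)} = \left(-2 + 4\right) - 5 = 2 - 5 = -3$)
$y = -3$
$F{\left(B,P \right)} = -92 + B + P$
$-17 - F{\left(y,-53 \right)} = -17 - \left(-92 - 3 - 53\right) = -17 - -148 = -17 + 148 = 131$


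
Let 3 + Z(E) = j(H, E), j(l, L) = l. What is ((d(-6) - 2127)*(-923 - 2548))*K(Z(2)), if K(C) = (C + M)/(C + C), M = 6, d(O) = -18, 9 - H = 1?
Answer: 16379649/2 ≈ 8.1898e+6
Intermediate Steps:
H = 8 (H = 9 - 1*1 = 9 - 1 = 8)
Z(E) = 5 (Z(E) = -3 + 8 = 5)
K(C) = (6 + C)/(2*C) (K(C) = (C + 6)/(C + C) = (6 + C)/((2*C)) = (6 + C)*(1/(2*C)) = (6 + C)/(2*C))
((d(-6) - 2127)*(-923 - 2548))*K(Z(2)) = ((-18 - 2127)*(-923 - 2548))*((½)*(6 + 5)/5) = (-2145*(-3471))*((½)*(⅕)*11) = 7445295*(11/10) = 16379649/2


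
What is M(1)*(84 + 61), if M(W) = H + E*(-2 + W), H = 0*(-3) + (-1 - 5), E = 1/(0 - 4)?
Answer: -3335/4 ≈ -833.75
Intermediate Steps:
E = -1/4 (E = 1/(-4) = -1/4 ≈ -0.25000)
H = -6 (H = 0 - 6 = -6)
M(W) = -11/2 - W/4 (M(W) = -6 - (-2 + W)/4 = -6 + (1/2 - W/4) = -11/2 - W/4)
M(1)*(84 + 61) = (-11/2 - 1/4*1)*(84 + 61) = (-11/2 - 1/4)*145 = -23/4*145 = -3335/4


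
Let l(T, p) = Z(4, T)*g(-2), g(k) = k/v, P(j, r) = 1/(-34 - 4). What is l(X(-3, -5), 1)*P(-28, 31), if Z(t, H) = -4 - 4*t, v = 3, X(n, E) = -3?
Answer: -20/57 ≈ -0.35088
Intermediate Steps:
P(j, r) = -1/38 (P(j, r) = 1/(-38) = -1/38)
g(k) = k/3
l(T, p) = 40/3 (l(T, p) = (-4 - 4*4)*((⅓)*(-2)) = (-4 - 16)*(-⅔) = -20*(-⅔) = 40/3)
l(X(-3, -5), 1)*P(-28, 31) = (40/3)*(-1/38) = -20/57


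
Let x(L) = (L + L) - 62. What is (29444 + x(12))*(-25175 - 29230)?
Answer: -1599833430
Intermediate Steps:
x(L) = -62 + 2*L (x(L) = 2*L - 62 = -62 + 2*L)
(29444 + x(12))*(-25175 - 29230) = (29444 + (-62 + 2*12))*(-25175 - 29230) = (29444 + (-62 + 24))*(-54405) = (29444 - 38)*(-54405) = 29406*(-54405) = -1599833430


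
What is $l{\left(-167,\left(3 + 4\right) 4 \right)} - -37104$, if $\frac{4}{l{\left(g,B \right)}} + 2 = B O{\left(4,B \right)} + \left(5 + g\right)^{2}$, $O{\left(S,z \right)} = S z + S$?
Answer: $\frac{547098482}{14745} \approx 37104.0$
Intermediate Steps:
$O{\left(S,z \right)} = S + S z$
$l{\left(g,B \right)} = \frac{4}{-2 + \left(5 + g\right)^{2} + B \left(4 + 4 B\right)}$ ($l{\left(g,B \right)} = \frac{4}{-2 + \left(B 4 \left(1 + B\right) + \left(5 + g\right)^{2}\right)} = \frac{4}{-2 + \left(B \left(4 + 4 B\right) + \left(5 + g\right)^{2}\right)} = \frac{4}{-2 + \left(\left(5 + g\right)^{2} + B \left(4 + 4 B\right)\right)} = \frac{4}{-2 + \left(5 + g\right)^{2} + B \left(4 + 4 B\right)}$)
$l{\left(-167,\left(3 + 4\right) 4 \right)} - -37104 = \frac{4}{-2 + \left(5 - 167\right)^{2} + 4 \left(3 + 4\right) 4 \left(1 + \left(3 + 4\right) 4\right)} - -37104 = \frac{4}{-2 + \left(-162\right)^{2} + 4 \cdot 7 \cdot 4 \left(1 + 7 \cdot 4\right)} + 37104 = \frac{4}{-2 + 26244 + 4 \cdot 28 \left(1 + 28\right)} + 37104 = \frac{4}{-2 + 26244 + 4 \cdot 28 \cdot 29} + 37104 = \frac{4}{-2 + 26244 + 3248} + 37104 = \frac{4}{29490} + 37104 = 4 \cdot \frac{1}{29490} + 37104 = \frac{2}{14745} + 37104 = \frac{547098482}{14745}$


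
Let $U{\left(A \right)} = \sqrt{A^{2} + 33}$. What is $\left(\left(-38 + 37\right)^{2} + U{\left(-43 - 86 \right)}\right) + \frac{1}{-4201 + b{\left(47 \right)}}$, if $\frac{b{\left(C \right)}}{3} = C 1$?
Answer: $\frac{4059}{4060} + \sqrt{16674} \approx 130.13$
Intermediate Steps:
$b{\left(C \right)} = 3 C$ ($b{\left(C \right)} = 3 C 1 = 3 C$)
$U{\left(A \right)} = \sqrt{33 + A^{2}}$
$\left(\left(-38 + 37\right)^{2} + U{\left(-43 - 86 \right)}\right) + \frac{1}{-4201 + b{\left(47 \right)}} = \left(\left(-38 + 37\right)^{2} + \sqrt{33 + \left(-43 - 86\right)^{2}}\right) + \frac{1}{-4201 + 3 \cdot 47} = \left(\left(-1\right)^{2} + \sqrt{33 + \left(-43 - 86\right)^{2}}\right) + \frac{1}{-4201 + 141} = \left(1 + \sqrt{33 + \left(-129\right)^{2}}\right) + \frac{1}{-4060} = \left(1 + \sqrt{33 + 16641}\right) - \frac{1}{4060} = \left(1 + \sqrt{16674}\right) - \frac{1}{4060} = \frac{4059}{4060} + \sqrt{16674}$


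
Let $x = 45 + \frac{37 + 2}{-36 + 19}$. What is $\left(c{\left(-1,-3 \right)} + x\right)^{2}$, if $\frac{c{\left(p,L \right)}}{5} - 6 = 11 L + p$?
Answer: $\frac{2735716}{289} \approx 9466.1$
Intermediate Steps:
$c{\left(p,L \right)} = 30 + 5 p + 55 L$ ($c{\left(p,L \right)} = 30 + 5 \left(11 L + p\right) = 30 + 5 \left(p + 11 L\right) = 30 + \left(5 p + 55 L\right) = 30 + 5 p + 55 L$)
$x = \frac{726}{17}$ ($x = 45 + \frac{39}{-17} = 45 + 39 \left(- \frac{1}{17}\right) = 45 - \frac{39}{17} = \frac{726}{17} \approx 42.706$)
$\left(c{\left(-1,-3 \right)} + x\right)^{2} = \left(\left(30 + 5 \left(-1\right) + 55 \left(-3\right)\right) + \frac{726}{17}\right)^{2} = \left(\left(30 - 5 - 165\right) + \frac{726}{17}\right)^{2} = \left(-140 + \frac{726}{17}\right)^{2} = \left(- \frac{1654}{17}\right)^{2} = \frac{2735716}{289}$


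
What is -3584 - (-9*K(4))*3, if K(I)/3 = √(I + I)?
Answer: -3584 + 162*√2 ≈ -3354.9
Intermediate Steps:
K(I) = 3*√2*√I (K(I) = 3*√(I + I) = 3*√(2*I) = 3*(√2*√I) = 3*√2*√I)
-3584 - (-9*K(4))*3 = -3584 - (-27*√2*√4)*3 = -3584 - (-27*√2*2)*3 = -3584 - (-54*√2)*3 = -3584 - (-162)*√2 = -3584 + 162*√2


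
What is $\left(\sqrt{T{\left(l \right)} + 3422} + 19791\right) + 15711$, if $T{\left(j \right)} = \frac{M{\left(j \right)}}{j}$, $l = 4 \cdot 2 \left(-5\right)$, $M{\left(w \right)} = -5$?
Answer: $35502 + \frac{\sqrt{54754}}{4} \approx 35561.0$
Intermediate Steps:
$l = -40$ ($l = 8 \left(-5\right) = -40$)
$T{\left(j \right)} = - \frac{5}{j}$
$\left(\sqrt{T{\left(l \right)} + 3422} + 19791\right) + 15711 = \left(\sqrt{- \frac{5}{-40} + 3422} + 19791\right) + 15711 = \left(\sqrt{\left(-5\right) \left(- \frac{1}{40}\right) + 3422} + 19791\right) + 15711 = \left(\sqrt{\frac{1}{8} + 3422} + 19791\right) + 15711 = \left(\sqrt{\frac{27377}{8}} + 19791\right) + 15711 = \left(\frac{\sqrt{54754}}{4} + 19791\right) + 15711 = \left(19791 + \frac{\sqrt{54754}}{4}\right) + 15711 = 35502 + \frac{\sqrt{54754}}{4}$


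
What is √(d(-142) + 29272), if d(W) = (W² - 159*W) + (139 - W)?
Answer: √72295 ≈ 268.88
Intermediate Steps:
d(W) = 139 + W² - 160*W
√(d(-142) + 29272) = √((139 + (-142)² - 160*(-142)) + 29272) = √((139 + 20164 + 22720) + 29272) = √(43023 + 29272) = √72295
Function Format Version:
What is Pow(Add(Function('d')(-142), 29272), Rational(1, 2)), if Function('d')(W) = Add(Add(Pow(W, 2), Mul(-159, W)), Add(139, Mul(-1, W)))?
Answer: Pow(72295, Rational(1, 2)) ≈ 268.88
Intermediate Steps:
Function('d')(W) = Add(139, Pow(W, 2), Mul(-160, W))
Pow(Add(Function('d')(-142), 29272), Rational(1, 2)) = Pow(Add(Add(139, Pow(-142, 2), Mul(-160, -142)), 29272), Rational(1, 2)) = Pow(Add(Add(139, 20164, 22720), 29272), Rational(1, 2)) = Pow(Add(43023, 29272), Rational(1, 2)) = Pow(72295, Rational(1, 2))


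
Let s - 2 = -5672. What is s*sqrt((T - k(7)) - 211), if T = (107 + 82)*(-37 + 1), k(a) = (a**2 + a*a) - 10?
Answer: -5670*I*sqrt(7103) ≈ -4.7786e+5*I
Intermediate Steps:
k(a) = -10 + 2*a**2 (k(a) = (a**2 + a**2) - 10 = 2*a**2 - 10 = -10 + 2*a**2)
T = -6804 (T = 189*(-36) = -6804)
s = -5670 (s = 2 - 5672 = -5670)
s*sqrt((T - k(7)) - 211) = -5670*sqrt((-6804 - (-10 + 2*7**2)) - 211) = -5670*sqrt((-6804 - (-10 + 2*49)) - 211) = -5670*sqrt((-6804 - (-10 + 98)) - 211) = -5670*sqrt((-6804 - 1*88) - 211) = -5670*sqrt((-6804 - 88) - 211) = -5670*sqrt(-6892 - 211) = -5670*I*sqrt(7103)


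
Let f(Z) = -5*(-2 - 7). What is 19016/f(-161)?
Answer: 19016/45 ≈ 422.58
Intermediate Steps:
f(Z) = 45 (f(Z) = -5*(-9) = 45)
19016/f(-161) = 19016/45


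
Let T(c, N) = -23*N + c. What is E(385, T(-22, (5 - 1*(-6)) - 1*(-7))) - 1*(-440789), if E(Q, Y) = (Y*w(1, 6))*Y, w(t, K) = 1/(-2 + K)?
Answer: 488313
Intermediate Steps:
T(c, N) = c - 23*N
E(Q, Y) = Y**2/4 (E(Q, Y) = (Y/(-2 + 6))*Y = (Y/4)*Y = Y**2/4)
E(385, T(-22, (5 - 1*(-6)) - 1*(-7))) - 1*(-440789) = (-22 - 23*((5 - 1*(-6)) - 1*(-7)))**2/4 - 1*(-440789) = (-22 - 23*((5 + 6) + 7))**2/4 + 440789 = (-22 - 23*(11 + 7))**2/4 + 440789 = (-22 - 23*18)**2/4 + 440789 = (-22 - 414)**2/4 + 440789 = (1/4)*(-436)**2 + 440789 = (1/4)*190096 + 440789 = 47524 + 440789 = 488313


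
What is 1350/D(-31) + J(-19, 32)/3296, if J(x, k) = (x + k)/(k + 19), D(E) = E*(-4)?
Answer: 56732803/5210976 ≈ 10.887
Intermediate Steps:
D(E) = -4*E
J(x, k) = (k + x)/(19 + k)
1350/D(-31) + J(-19, 32)/3296 = 1350/((-4*(-31))) + ((32 - 19)/(19 + 32))/3296 = 1350/124 + (13/51)*(1/3296) = 1350*(1/124) + ((1/51)*13)*(1/3296) = 675/62 + (13/51)*(1/3296) = 675/62 + 13/168096 = 56732803/5210976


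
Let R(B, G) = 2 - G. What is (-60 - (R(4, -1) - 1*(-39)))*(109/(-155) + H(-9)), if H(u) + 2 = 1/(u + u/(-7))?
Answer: 403087/1395 ≈ 288.95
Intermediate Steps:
H(u) = -2 + 7/(6*u) (H(u) = -2 + 1/(u + u/(-7)) = -2 + 1/(u + u*(-⅐)) = -2 + 1/(u - u/7) = -2 + 1/(6*u/7) = -2 + 7/(6*u))
(-60 - (R(4, -1) - 1*(-39)))*(109/(-155) + H(-9)) = (-60 - ((2 - 1*(-1)) - 1*(-39)))*(109/(-155) + (-2 + (7/6)/(-9))) = (-60 - ((2 + 1) + 39))*(109*(-1/155) + (-2 + (7/6)*(-⅑))) = (-60 - (3 + 39))*(-109/155 + (-2 - 7/54)) = (-60 - 1*42)*(-109/155 - 115/54) = (-60 - 42)*(-23711/8370) = -102*(-23711/8370) = 403087/1395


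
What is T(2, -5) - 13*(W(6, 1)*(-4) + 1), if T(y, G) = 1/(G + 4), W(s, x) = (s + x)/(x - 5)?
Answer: -105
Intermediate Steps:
W(s, x) = (s + x)/(-5 + x)
T(y, G) = 1/(4 + G)
T(2, -5) - 13*(W(6, 1)*(-4) + 1) = 1/(4 - 5) - 13*(((6 + 1)/(-5 + 1))*(-4) + 1) = 1/(-1) - 13*((7/(-4))*(-4) + 1) = -1 - 13*(-1/4*7*(-4) + 1) = -1 - 13*(-7/4*(-4) + 1) = -1 - 13*(7 + 1) = -1 - 13*8 = -1 - 104 = -105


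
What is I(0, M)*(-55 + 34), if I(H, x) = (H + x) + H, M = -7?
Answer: 147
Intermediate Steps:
I(H, x) = x + 2*H
I(0, M)*(-55 + 34) = (-7 + 2*0)*(-55 + 34) = (-7 + 0)*(-21) = -7*(-21) = 147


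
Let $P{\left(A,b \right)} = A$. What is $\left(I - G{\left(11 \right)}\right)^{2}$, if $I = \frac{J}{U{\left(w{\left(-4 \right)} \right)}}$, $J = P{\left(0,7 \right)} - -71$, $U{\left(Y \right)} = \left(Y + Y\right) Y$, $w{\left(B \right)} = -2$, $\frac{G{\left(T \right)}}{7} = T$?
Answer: $\frac{297025}{64} \approx 4641.0$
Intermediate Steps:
$G{\left(T \right)} = 7 T$
$U{\left(Y \right)} = 2 Y^{2}$ ($U{\left(Y \right)} = 2 Y Y = 2 Y^{2}$)
$J = 71$ ($J = 0 - -71 = 0 + 71 = 71$)
$I = \frac{71}{8}$ ($I = \frac{71}{2 \left(-2\right)^{2}} = \frac{71}{2 \cdot 4} = \frac{71}{8} \approx 8.875$)
$\left(I - G{\left(11 \right)}\right)^{2} = \left(\frac{71}{8} - 7 \cdot 11\right)^{2} = \left(\frac{71}{8} - 77\right)^{2} = \left(- \frac{545}{8}\right)^{2} = \frac{297025}{64}$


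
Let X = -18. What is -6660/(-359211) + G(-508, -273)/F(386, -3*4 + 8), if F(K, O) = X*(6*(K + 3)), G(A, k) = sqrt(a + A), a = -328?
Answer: 2220/119737 - I*sqrt(209)/21006 ≈ 0.018541 - 0.00068822*I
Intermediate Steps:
G(A, k) = sqrt(-328 + A)
F(K, O) = -324 - 108*K (F(K, O) = -108*(K + 3) = -108*(3 + K) = -18*(18 + 6*K) = -324 - 108*K)
-6660/(-359211) + G(-508, -273)/F(386, -3*4 + 8) = -6660/(-359211) + sqrt(-328 - 508)/(-324 - 108*386) = -6660*(-1/359211) + sqrt(-836)/(-324 - 41688) = 2220/119737 + (2*I*sqrt(209))/(-42012) = 2220/119737 + (2*I*sqrt(209))*(-1/42012) = 2220/119737 - I*sqrt(209)/21006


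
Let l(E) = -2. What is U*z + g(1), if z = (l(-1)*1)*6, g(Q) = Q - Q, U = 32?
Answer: -384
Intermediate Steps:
g(Q) = 0
z = -12 (z = -2*1*6 = -2*6 = -12)
U*z + g(1) = 32*(-12) + 0 = -384 + 0 = -384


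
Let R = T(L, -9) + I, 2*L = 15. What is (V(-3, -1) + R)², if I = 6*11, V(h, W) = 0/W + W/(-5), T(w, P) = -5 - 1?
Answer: 90601/25 ≈ 3624.0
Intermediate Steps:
L = 15/2 (L = (½)*15 = 15/2 ≈ 7.5000)
T(w, P) = -6
V(h, W) = -W/5 (V(h, W) = 0 + W*(-⅕) = 0 - W/5 = -W/5)
I = 66
R = 60 (R = -6 + 66 = 60)
(V(-3, -1) + R)² = (-⅕*(-1) + 60)² = (⅕ + 60)² = (301/5)² = 90601/25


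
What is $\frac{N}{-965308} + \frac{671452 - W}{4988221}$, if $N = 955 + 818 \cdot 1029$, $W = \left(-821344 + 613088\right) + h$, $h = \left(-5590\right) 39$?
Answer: $- \frac{3143823140473}{4815169637068} \approx -0.6529$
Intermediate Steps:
$h = -218010$
$W = -426266$ ($W = \left(-821344 + 613088\right) - 218010 = -208256 - 218010 = -426266$)
$N = 842677$ ($N = 955 + 841722 = 842677$)
$\frac{N}{-965308} + \frac{671452 - W}{4988221} = \frac{842677}{-965308} + \frac{671452 - -426266}{4988221} = 842677 \left(- \frac{1}{965308}\right) + \left(671452 + 426266\right) \frac{1}{4988221} = - \frac{842677}{965308} + 1097718 \cdot \frac{1}{4988221} = - \frac{842677}{965308} + \frac{1097718}{4988221} = - \frac{3143823140473}{4815169637068}$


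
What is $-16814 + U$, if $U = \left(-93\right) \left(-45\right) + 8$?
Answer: $-12621$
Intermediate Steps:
$U = 4193$ ($U = 4185 + 8 = 4193$)
$-16814 + U = -16814 + 4193 = -12621$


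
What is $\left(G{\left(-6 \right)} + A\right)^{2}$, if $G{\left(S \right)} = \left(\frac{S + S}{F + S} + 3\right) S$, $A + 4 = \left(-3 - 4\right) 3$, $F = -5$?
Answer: $\frac{297025}{121} \approx 2454.8$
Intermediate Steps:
$A = -25$ ($A = -4 + \left(-3 - 4\right) 3 = -4 - 21 = -25$)
$G{\left(S \right)} = S \left(3 + \frac{2 S}{-5 + S}\right)$ ($G{\left(S \right)} = \left(\frac{S + S}{-5 + S} + 3\right) S = \left(\frac{2 S}{-5 + S} + 3\right) S = \left(3 + \frac{2 S}{-5 + S}\right) S = S \left(3 + \frac{2 S}{-5 + S}\right)$)
$\left(G{\left(-6 \right)} + A\right)^{2} = \left(5 \left(-6\right) \frac{1}{-5 - 6} \left(-3 - 6\right) - 25\right)^{2} = \left(5 \left(-6\right) \frac{1}{-11} \left(-9\right) - 25\right)^{2} = \left(5 \left(-6\right) \left(- \frac{1}{11}\right) \left(-9\right) - 25\right)^{2} = \left(- \frac{270}{11} - 25\right)^{2} = \left(- \frac{545}{11}\right)^{2} = \frac{297025}{121}$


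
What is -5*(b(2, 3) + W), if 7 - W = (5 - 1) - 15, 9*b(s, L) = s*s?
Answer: -830/9 ≈ -92.222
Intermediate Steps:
b(s, L) = s²/9 (b(s, L) = (s*s)/9 = s²/9)
W = 18 (W = 7 - ((5 - 1) - 15) = 7 - (4 - 15) = 7 - 1*(-11) = 7 + 11 = 18)
-5*(b(2, 3) + W) = -5*((⅑)*2² + 18) = -5*((⅑)*4 + 18) = -5*(4/9 + 18) = -5*166/9 = -830/9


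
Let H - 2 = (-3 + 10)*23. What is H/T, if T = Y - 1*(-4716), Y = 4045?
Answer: 163/8761 ≈ 0.018605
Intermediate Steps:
H = 163 (H = 2 + (-3 + 10)*23 = 2 + 7*23 = 2 + 161 = 163)
T = 8761 (T = 4045 - 1*(-4716) = 4045 + 4716 = 8761)
H/T = 163/8761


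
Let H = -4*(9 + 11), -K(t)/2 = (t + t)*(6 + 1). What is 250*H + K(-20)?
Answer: -19440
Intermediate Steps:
K(t) = -28*t (K(t) = -2*(t + t)*(6 + 1) = -2*2*t*7 = -28*t)
H = -80 (H = -4*20 = -80)
250*H + K(-20) = 250*(-80) - 28*(-20) = -20000 + 560 = -19440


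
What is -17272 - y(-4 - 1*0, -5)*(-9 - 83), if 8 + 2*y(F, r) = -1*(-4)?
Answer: -17456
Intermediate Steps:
y(F, r) = -2 (y(F, r) = -4 + (-1*(-4))/2 = -4 + (½)*4 = -4 + 2 = -2)
-17272 - y(-4 - 1*0, -5)*(-9 - 83) = -17272 - (-2)*(-9 - 83) = -17272 - (-2)*(-92) = -17272 - 1*184 = -17272 - 184 = -17456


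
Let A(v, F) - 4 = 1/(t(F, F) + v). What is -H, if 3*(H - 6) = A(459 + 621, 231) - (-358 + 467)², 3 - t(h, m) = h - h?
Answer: 12843296/3249 ≈ 3953.0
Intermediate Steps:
t(h, m) = 3 (t(h, m) = 3 - (h - h) = 3 - 1*0 = 3 + 0 = 3)
A(v, F) = 4 + 1/(3 + v)
H = -12843296/3249 (H = 6 + ((13 + 4*(459 + 621))/(3 + (459 + 621)) - (-358 + 467)²)/3 = 6 + ((13 + 4*1080)/(3 + 1080) - 1*109²)/3 = 6 + ((13 + 4320)/1083 - 1*11881)/3 = 6 + ((1/1083)*4333 - 11881)/3 = 6 + (4333/1083 - 11881)/3 = 6 + (⅓)*(-12862790/1083) = 6 - 12862790/3249 = -12843296/3249 ≈ -3953.0)
-H = -1*(-12843296/3249) = 12843296/3249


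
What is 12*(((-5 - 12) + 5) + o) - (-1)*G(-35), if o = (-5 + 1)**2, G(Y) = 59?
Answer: 107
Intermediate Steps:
o = 16 (o = (-4)**2 = 16)
12*(((-5 - 12) + 5) + o) - (-1)*G(-35) = 12*(((-5 - 12) + 5) + 16) - (-1)*59 = 12*((-17 + 5) + 16) - 1*(-59) = 12*(-12 + 16) + 59 = 12*4 + 59 = 48 + 59 = 107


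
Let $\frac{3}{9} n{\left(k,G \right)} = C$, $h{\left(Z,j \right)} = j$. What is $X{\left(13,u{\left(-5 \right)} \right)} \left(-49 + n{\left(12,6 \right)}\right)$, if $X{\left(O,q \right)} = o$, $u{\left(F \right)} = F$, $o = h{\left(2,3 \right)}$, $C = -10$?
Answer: $-237$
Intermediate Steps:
$o = 3$
$X{\left(O,q \right)} = 3$
$n{\left(k,G \right)} = -30$ ($n{\left(k,G \right)} = 3 \left(-10\right) = -30$)
$X{\left(13,u{\left(-5 \right)} \right)} \left(-49 + n{\left(12,6 \right)}\right) = 3 \left(-49 - 30\right) = 3 \left(-79\right) = -237$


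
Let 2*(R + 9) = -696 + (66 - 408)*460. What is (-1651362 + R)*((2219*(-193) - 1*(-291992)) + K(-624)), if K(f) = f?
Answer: 236887154721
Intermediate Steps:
R = -79017 (R = -9 + (-696 + (66 - 408)*460)/2 = -9 + (-696 - 342*460)/2 = -9 + (-696 - 157320)/2 = -9 + (1/2)*(-158016) = -9 - 79008 = -79017)
(-1651362 + R)*((2219*(-193) - 1*(-291992)) + K(-624)) = (-1651362 - 79017)*((2219*(-193) - 1*(-291992)) - 624) = -1730379*((-428267 + 291992) - 624) = -1730379*(-136275 - 624) = -1730379*(-136899) = 236887154721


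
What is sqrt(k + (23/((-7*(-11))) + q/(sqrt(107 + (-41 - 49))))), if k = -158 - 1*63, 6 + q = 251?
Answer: sqrt(-378167482 + 24694285*sqrt(17))/1309 ≈ 12.7*I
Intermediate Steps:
q = 245 (q = -6 + 251 = 245)
k = -221 (k = -158 - 63 = -221)
sqrt(k + (23/((-7*(-11))) + q/(sqrt(107 + (-41 - 49))))) = sqrt(-221 + (23/((-7*(-11))) + 245/(sqrt(107 + (-41 - 49))))) = sqrt(-221 + (23/77 + 245/(sqrt(107 - 90)))) = sqrt(-221 + (23*(1/77) + 245/(sqrt(17)))) = sqrt(-221 + (23/77 + 245*(sqrt(17)/17))) = sqrt(-221 + (23/77 + 245*sqrt(17)/17)) = sqrt(-16994/77 + 245*sqrt(17)/17)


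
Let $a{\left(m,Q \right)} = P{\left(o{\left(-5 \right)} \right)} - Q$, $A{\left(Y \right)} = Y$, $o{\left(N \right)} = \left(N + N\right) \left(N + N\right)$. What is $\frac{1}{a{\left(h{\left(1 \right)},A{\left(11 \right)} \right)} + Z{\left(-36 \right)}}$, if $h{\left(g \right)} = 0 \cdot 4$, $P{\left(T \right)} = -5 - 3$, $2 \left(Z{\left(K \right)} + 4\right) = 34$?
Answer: $- \frac{1}{6} \approx -0.16667$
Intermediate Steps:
$Z{\left(K \right)} = 13$ ($Z{\left(K \right)} = -4 + \frac{1}{2} \cdot 34 = -4 + 17 = 13$)
$o{\left(N \right)} = 4 N^{2}$ ($o{\left(N \right)} = 2 N 2 N = 4 N^{2}$)
$P{\left(T \right)} = -8$ ($P{\left(T \right)} = -5 - 3 = -8$)
$h{\left(g \right)} = 0$
$a{\left(m,Q \right)} = -8 - Q$
$\frac{1}{a{\left(h{\left(1 \right)},A{\left(11 \right)} \right)} + Z{\left(-36 \right)}} = \frac{1}{\left(-8 - 11\right) + 13} = \frac{1}{-19 + 13} = \frac{1}{-6} = - \frac{1}{6}$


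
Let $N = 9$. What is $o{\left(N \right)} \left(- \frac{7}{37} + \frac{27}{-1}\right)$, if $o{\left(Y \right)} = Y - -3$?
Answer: $- \frac{12072}{37} \approx -326.27$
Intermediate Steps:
$o{\left(Y \right)} = 3 + Y$ ($o{\left(Y \right)} = Y + 3 = 3 + Y$)
$o{\left(N \right)} \left(- \frac{7}{37} + \frac{27}{-1}\right) = \left(3 + 9\right) \left(- \frac{7}{37} + \frac{27}{-1}\right) = 12 \left(\left(-7\right) \frac{1}{37} + 27 \left(-1\right)\right) = 12 \left(- \frac{7}{37} - 27\right) = 12 \left(- \frac{1006}{37}\right) = - \frac{12072}{37}$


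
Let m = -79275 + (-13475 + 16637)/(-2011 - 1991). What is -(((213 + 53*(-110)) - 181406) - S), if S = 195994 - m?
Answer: 308349291/667 ≈ 4.6229e+5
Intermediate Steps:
m = -52876952/667 (m = -79275 + 3162/(-4002) = -79275 + 3162*(-1/4002) = -79275 - 527/667 = -52876952/667 ≈ -79276.)
S = 183604950/667 (S = 195994 - 1*(-52876952/667) = 195994 + 52876952/667 = 183604950/667 ≈ 2.7527e+5)
-(((213 + 53*(-110)) - 181406) - S) = -(((213 + 53*(-110)) - 181406) - 1*183604950/667) = -(((213 - 5830) - 181406) - 183604950/667) = -((-5617 - 181406) - 183604950/667) = -(-187023 - 183604950/667) = -1*(-308349291/667) = 308349291/667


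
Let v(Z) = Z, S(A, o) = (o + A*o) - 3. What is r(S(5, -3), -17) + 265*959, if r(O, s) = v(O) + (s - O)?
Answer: 254118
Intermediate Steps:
S(A, o) = -3 + o + A*o
r(O, s) = s (r(O, s) = O + (s - O) = s)
r(S(5, -3), -17) + 265*959 = -17 + 265*959 = -17 + 254135 = 254118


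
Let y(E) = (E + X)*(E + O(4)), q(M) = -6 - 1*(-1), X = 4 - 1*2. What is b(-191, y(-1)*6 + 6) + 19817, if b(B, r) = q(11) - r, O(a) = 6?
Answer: 19776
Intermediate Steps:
X = 2 (X = 4 - 2 = 2)
q(M) = -5 (q(M) = -6 + 1 = -5)
y(E) = (2 + E)*(6 + E) (y(E) = (E + 2)*(E + 6) = (2 + E)*(6 + E))
b(B, r) = -5 - r
b(-191, y(-1)*6 + 6) + 19817 = (-5 - ((12 + (-1)² + 8*(-1))*6 + 6)) + 19817 = (-5 - ((12 + 1 - 8)*6 + 6)) + 19817 = (-5 - (5*6 + 6)) + 19817 = (-5 - (30 + 6)) + 19817 = (-5 - 1*36) + 19817 = (-5 - 36) + 19817 = -41 + 19817 = 19776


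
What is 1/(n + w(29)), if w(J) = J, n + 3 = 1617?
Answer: 1/1643 ≈ 0.00060864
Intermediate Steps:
n = 1614 (n = -3 + 1617 = 1614)
1/(n + w(29)) = 1/(1614 + 29) = 1/1643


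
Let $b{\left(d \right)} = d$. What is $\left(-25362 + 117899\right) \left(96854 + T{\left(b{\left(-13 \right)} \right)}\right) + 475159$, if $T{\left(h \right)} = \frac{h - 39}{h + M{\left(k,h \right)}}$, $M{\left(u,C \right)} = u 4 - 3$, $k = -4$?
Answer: $\frac{71705633037}{8} \approx 8.9632 \cdot 10^{9}$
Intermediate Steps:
$M{\left(u,C \right)} = -3 + 4 u$ ($M{\left(u,C \right)} = 4 u - 3 = -3 + 4 u$)
$T{\left(h \right)} = \frac{-39 + h}{-19 + h}$ ($T{\left(h \right)} = \frac{h - 39}{h + \left(-3 + 4 \left(-4\right)\right)} = \frac{-39 + h}{h - 19} = \frac{-39 + h}{-19 + h}$)
$\left(-25362 + 117899\right) \left(96854 + T{\left(b{\left(-13 \right)} \right)}\right) + 475159 = \left(-25362 + 117899\right) \left(96854 + \frac{-39 - 13}{-19 - 13}\right) + 475159 = 92537 \left(96854 + \frac{1}{-32} \left(-52\right)\right) + 475159 = 92537 \left(96854 - - \frac{13}{8}\right) + 475159 = 92537 \left(96854 + \frac{13}{8}\right) + 475159 = 92537 \cdot \frac{774845}{8} + 475159 = \frac{71701831765}{8} + 475159 = \frac{71705633037}{8}$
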